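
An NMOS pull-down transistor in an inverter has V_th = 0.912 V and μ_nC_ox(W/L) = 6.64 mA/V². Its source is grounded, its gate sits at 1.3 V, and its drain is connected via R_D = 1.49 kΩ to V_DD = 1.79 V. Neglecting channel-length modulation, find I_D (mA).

I_D = 0.500 mA

V_GS = V_G = 1.3 V, so V_ov = 1.3 − 0.912 = 0.388 V.
Assume saturation: I_D = ½ k_n V_ov² = 0.5 × 6.64 × 0.388² = 0.5 mA, giving V_DS = V_DD − I_D R_D = 1.79 − 0.5 × 1.49 = 1.05 V.
V_DS = 1.05 V ≥ V_ov = 0.388 V, confirming saturation.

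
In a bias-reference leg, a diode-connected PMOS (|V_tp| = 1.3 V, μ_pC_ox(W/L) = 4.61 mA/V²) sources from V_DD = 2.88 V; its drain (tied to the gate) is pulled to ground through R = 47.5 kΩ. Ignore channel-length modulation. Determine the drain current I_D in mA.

I_D = 0.0308 mA

With gate tied to drain, V_SG = V_SD ≥ V_SG − |V_tp|, so the device is in saturation.
KCL at the drain: ½ k_p (V_SG − |V_tp|)² = (V_DD − V_SG)/R.
Let x = V_SG − 1.3. Then 109 x² + x − 1.58 = 0, giving x = 0.116 V (positive root), so V_SG = 1.42 V.
I_D = (V_DD − V_SG)/R = (2.88 − 1.42) / 47.5 = 0.0308 mA.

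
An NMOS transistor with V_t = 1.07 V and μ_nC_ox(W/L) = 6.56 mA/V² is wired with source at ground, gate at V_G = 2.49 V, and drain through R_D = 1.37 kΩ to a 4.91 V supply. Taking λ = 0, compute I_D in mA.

V_GS = V_G = 2.49 V, so V_ov = 2.49 − 1.07 = 1.42 V.
Assume saturation: I_D = ½ k_n V_ov² = 0.5 × 6.56 × 1.42² = 6.61 mA, giving V_DS = V_DD − I_D R_D = 4.91 − 6.61 × 1.37 = -4.15 V.
But -4.15 V < V_ov = 1.42 V, so the device is actually in triode.
In triode I_D = k_n[V_ov V_DS − ½ V_DS²] and I_D = (V_DD − V_DS)/R_D. Equating: 4.49 V_DS² − 13.76 V_DS + 4.91 = 0, giving V_DS = 0.412 V (the root below V_ov).
I_D = (4.91 − 0.412) / 1.37 = 3.28 mA.

I_D = 3.28 mA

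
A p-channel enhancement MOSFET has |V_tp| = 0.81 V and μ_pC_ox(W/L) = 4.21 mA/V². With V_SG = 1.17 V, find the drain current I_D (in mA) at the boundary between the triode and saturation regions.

I_D = 0.273 mA

At the boundary V_SD = V_ov = V_SG − |V_tp| = 1.17 − 0.81 = 0.36 V.
I_D = ½ k_p V_ov² = 0.5 × 4.21 × 0.36² = 0.273 mA.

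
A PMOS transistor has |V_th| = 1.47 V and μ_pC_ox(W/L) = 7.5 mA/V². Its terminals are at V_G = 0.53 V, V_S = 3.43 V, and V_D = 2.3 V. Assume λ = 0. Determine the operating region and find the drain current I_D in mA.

V_SG = V_S − V_G = 3.43 − 0.53 = 2.9 V; V_SD = V_S − V_D = 3.43 − 2.3 = 1.13 V.
V_ov = V_SG − |V_th| = 2.9 − 1.47 = 1.43 V.
Since V_SD = 1.13 V < V_ov = 1.43 V, the device is in the triode region.
I_D = k_p [V_ov · V_SD − ½ V_SD²] = 7.5 × [1.43 × 1.13 − 0.5 × 1.13²] = 7.33 mA.

Triode; I_D = 7.33 mA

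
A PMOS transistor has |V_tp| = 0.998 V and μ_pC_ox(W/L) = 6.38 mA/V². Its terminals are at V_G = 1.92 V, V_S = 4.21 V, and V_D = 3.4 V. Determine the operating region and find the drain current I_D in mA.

V_SG = V_S − V_G = 4.21 − 1.92 = 2.29 V; V_SD = V_S − V_D = 4.21 − 3.4 = 0.81 V.
V_ov = V_SG − |V_tp| = 2.29 − 0.998 = 1.29 V.
Since V_SD = 0.81 V < V_ov = 1.29 V, the device is in the triode region.
I_D = k_p [V_ov · V_SD − ½ V_SD²] = 6.38 × [1.29 × 0.81 − 0.5 × 0.81²] = 4.58 mA.

Triode; I_D = 4.58 mA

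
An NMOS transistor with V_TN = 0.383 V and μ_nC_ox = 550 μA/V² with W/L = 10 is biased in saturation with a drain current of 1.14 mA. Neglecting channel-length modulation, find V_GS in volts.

k_n = μ_nC_ox · (W/L) = 5.5 mA/V².
In saturation I_D = ½ k_n (V_GS − V_TN)², so V_GS − V_TN = √(2 I_D / k_n) = √(2 × 1.14 / 5.5) = 0.644 V.
V_GS = 0.383 + 0.644 = 1.03 V.

V_GS = 1.03 V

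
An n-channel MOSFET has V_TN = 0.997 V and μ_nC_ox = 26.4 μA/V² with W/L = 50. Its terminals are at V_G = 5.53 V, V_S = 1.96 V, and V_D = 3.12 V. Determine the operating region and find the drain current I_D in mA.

V_GS = V_G − V_S = 5.53 − 1.96 = 3.57 V; V_DS = V_D − V_S = 3.12 − 1.96 = 1.16 V.
k_n = μ_nC_ox · (W/L) = 1.32 mA/V².
V_ov = V_GS − V_TN = 3.57 − 0.997 = 2.57 V.
Since V_DS = 1.16 V < V_ov = 2.57 V, the device is in the triode region.
I_D = k_n [V_ov · V_DS − ½ V_DS²] = 1.32 × [2.57 × 1.16 − 0.5 × 1.16²] = 3.05 mA.

Triode; I_D = 3.05 mA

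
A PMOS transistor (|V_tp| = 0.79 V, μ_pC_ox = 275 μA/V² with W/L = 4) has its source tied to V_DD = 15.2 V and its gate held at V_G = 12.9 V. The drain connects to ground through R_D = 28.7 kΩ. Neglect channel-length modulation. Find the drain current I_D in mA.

I_D = 0.517 mA

V_SG = V_DD − V_G = 15.2 − 12.9 = 2.3 V, so V_ov = 2.3 − 0.79 = 1.51 V.
k_p = μ_pC_ox · (W/L) = 1.1 mA/V².
Assume saturation: I_D = ½ k_p V_ov² = 0.5 × 1.1 × 1.51² = 1.25 mA, giving V_SD = V_DD − I_D R_D = 15.2 − 1.25 × 28.7 = -20.8 V.
But -20.8 V < V_ov = 1.51 V, so the device is actually in triode.
In triode I_D = k_p[V_ov V_SD − ½ V_SD²] and I_D = (V_DD − V_SD)/R_D. Equating: 15.8 V_SD² − 48.67 V_SD + 15.2 = 0, giving V_SD = 0.353 V (the root below V_ov).
I_D = (15.2 − 0.353) / 28.7 = 0.517 mA.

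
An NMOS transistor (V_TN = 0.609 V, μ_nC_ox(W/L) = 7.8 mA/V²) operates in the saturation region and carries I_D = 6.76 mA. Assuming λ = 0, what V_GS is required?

V_GS = 1.93 V

In saturation I_D = ½ k_n (V_GS − V_TN)², so V_GS − V_TN = √(2 I_D / k_n) = √(2 × 6.76 / 7.8) = 1.32 V.
V_GS = 0.609 + 1.32 = 1.93 V.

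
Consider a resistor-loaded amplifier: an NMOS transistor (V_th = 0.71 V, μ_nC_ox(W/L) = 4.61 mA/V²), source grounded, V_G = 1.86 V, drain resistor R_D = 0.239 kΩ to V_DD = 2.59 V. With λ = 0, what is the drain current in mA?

V_GS = V_G = 1.86 V, so V_ov = 1.86 − 0.71 = 1.15 V.
Assume saturation: I_D = ½ k_n V_ov² = 0.5 × 4.61 × 1.15² = 3.05 mA, giving V_DS = V_DD − I_D R_D = 2.59 − 3.05 × 0.239 = 1.86 V.
V_DS = 1.86 V ≥ V_ov = 1.15 V, confirming saturation.

I_D = 3.05 mA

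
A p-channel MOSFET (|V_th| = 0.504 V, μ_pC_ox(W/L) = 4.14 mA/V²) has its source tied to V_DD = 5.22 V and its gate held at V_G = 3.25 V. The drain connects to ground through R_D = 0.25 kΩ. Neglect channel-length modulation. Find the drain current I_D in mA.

V_SG = V_DD − V_G = 5.22 − 3.25 = 1.97 V, so V_ov = 1.97 − 0.504 = 1.47 V.
Assume saturation: I_D = ½ k_p V_ov² = 0.5 × 4.14 × 1.47² = 4.45 mA, giving V_SD = V_DD − I_D R_D = 5.22 − 4.45 × 0.25 = 4.11 V.
V_SD = 4.11 V ≥ V_ov = 1.47 V, confirming saturation.

I_D = 4.45 mA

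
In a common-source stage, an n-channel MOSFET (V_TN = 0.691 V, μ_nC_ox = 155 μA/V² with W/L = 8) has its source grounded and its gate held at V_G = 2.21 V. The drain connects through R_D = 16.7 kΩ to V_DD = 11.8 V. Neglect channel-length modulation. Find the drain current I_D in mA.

I_D = 0.681 mA

V_GS = V_G = 2.21 V, so V_ov = 2.21 − 0.691 = 1.52 V.
k_n = μ_nC_ox · (W/L) = 1.24 mA/V².
Assume saturation: I_D = ½ k_n V_ov² = 0.5 × 1.24 × 1.52² = 1.43 mA, giving V_DS = V_DD − I_D R_D = 11.8 − 1.43 × 16.7 = -12.1 V.
But -12.1 V < V_ov = 1.52 V, so the device is actually in triode.
In triode I_D = k_n[V_ov V_DS − ½ V_DS²] and I_D = (V_DD − V_DS)/R_D. Equating: 10.4 V_DS² − 32.46 V_DS + 11.8 = 0, giving V_DS = 0.42 V (the root below V_ov).
I_D = (11.8 − 0.42) / 16.7 = 0.681 mA.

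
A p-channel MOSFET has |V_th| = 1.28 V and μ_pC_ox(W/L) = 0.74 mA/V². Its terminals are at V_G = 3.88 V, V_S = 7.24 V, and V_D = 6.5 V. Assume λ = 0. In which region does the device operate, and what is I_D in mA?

Triode; I_D = 0.936 mA

V_SG = V_S − V_G = 7.24 − 3.88 = 3.36 V; V_SD = V_S − V_D = 7.24 − 6.5 = 0.74 V.
V_ov = V_SG − |V_th| = 3.36 − 1.28 = 2.08 V.
Since V_SD = 0.74 V < V_ov = 2.08 V, the device is in the triode region.
I_D = k_p [V_ov · V_SD − ½ V_SD²] = 0.74 × [2.08 × 0.74 − 0.5 × 0.74²] = 0.936 mA.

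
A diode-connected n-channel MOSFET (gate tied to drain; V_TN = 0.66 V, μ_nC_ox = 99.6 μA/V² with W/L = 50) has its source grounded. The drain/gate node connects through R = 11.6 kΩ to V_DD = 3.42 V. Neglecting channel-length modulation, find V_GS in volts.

With gate tied to drain, V_GS = V_DS ≥ V_GS − V_TN, so the device is in saturation.
k_n = μ_nC_ox · (W/L) = 4.98 mA/V².
KCL at the drain: ½ k_n (V_GS − V_TN)² = (V_DD − V_GS)/R.
Let x = V_GS − 0.66. Then 28.9 x² + x − 2.76 = 0, giving x = 0.292 V (positive root), so V_GS = 0.952 V.
I_D = (V_DD − V_GS)/R = (3.42 − 0.952) / 11.6 = 0.213 mA.

V_GS = 0.952 V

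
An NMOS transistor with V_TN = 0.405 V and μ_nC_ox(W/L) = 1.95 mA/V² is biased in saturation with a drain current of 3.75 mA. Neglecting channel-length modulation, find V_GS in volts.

V_GS = 2.37 V

In saturation I_D = ½ k_n (V_GS − V_TN)², so V_GS − V_TN = √(2 I_D / k_n) = √(2 × 3.75 / 1.95) = 1.96 V.
V_GS = 0.405 + 1.96 = 2.37 V.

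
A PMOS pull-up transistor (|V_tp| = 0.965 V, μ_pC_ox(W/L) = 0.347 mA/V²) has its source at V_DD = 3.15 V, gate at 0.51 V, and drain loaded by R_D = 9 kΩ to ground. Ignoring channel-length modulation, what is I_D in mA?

V_SG = V_DD − V_G = 3.15 − 0.51 = 2.64 V, so V_ov = 2.64 − 0.965 = 1.67 V.
Assume saturation: I_D = ½ k_p V_ov² = 0.5 × 0.347 × 1.67² = 0.487 mA, giving V_SD = V_DD − I_D R_D = 3.15 − 0.487 × 9 = -1.23 V.
But -1.23 V < V_ov = 1.67 V, so the device is actually in triode.
In triode I_D = k_p[V_ov V_SD − ½ V_SD²] and I_D = (V_DD − V_SD)/R_D. Equating: 1.56 V_SD² − 6.231 V_SD + 3.15 = 0, giving V_SD = 0.594 V (the root below V_ov).
I_D = (3.15 − 0.594) / 9 = 0.284 mA.

I_D = 0.284 mA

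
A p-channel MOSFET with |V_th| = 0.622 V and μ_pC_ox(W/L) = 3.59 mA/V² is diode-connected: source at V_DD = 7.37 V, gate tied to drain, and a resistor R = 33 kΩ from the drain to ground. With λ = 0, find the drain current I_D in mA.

With gate tied to drain, V_SG = V_SD ≥ V_SG − |V_th|, so the device is in saturation.
KCL at the drain: ½ k_p (V_SG − |V_th|)² = (V_DD − V_SG)/R.
Let x = V_SG − 0.622. Then 59.2 x² + x − 6.748 = 0, giving x = 0.329 V (positive root), so V_SG = 0.951 V.
I_D = (V_DD − V_SG)/R = (7.37 − 0.951) / 33 = 0.195 mA.

I_D = 0.195 mA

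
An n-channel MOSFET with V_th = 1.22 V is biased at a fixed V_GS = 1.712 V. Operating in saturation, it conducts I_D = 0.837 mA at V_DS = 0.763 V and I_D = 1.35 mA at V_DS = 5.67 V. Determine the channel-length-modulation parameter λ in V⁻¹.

λ = 0.138 V⁻¹

With V_GS fixed, I_D ∝ (1 + λ V_DS) in saturation, so I_D2/I_D1 = (1 + λ V_DS2)/(1 + λ V_DS1).
1.35/0.837 = 1.613 = (1 + 5.67 λ)/(1 + 0.763 λ).
Solving: λ (I_D1 V_DS2 − I_D2 V_DS1) = I_D2 − I_D1, so λ = (1.35 − 0.837) / (0.837 × 5.67 − 1.35 × 0.763) = 0.513 / 3.72 = 0.138 V⁻¹.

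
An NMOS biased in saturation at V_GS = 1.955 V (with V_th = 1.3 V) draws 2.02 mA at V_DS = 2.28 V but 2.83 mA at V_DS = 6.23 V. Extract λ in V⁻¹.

With V_GS fixed, I_D ∝ (1 + λ V_DS) in saturation, so I_D2/I_D1 = (1 + λ V_DS2)/(1 + λ V_DS1).
2.83/2.02 = 1.401 = (1 + 6.23 λ)/(1 + 2.28 λ).
Solving: λ (I_D1 V_DS2 − I_D2 V_DS1) = I_D2 − I_D1, so λ = (2.83 − 2.02) / (2.02 × 6.23 − 2.83 × 2.28) = 0.81 / 6.13 = 0.132 V⁻¹.

λ = 0.132 V⁻¹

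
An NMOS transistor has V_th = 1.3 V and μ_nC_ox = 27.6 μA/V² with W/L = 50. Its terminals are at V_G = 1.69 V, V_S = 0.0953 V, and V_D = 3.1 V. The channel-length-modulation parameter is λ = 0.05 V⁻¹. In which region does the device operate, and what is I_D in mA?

Saturation; I_D = 0.0689 mA

V_GS = V_G − V_S = 1.69 − 0.0953 = 1.59 V; V_DS = V_D − V_S = 3.1 − 0.0953 = 3 V.
k_n = μ_nC_ox · (W/L) = 1.38 mA/V².
V_ov = V_GS − V_th = 1.59 − 1.3 = 0.295 V.
Since V_DS = 3 V ≥ V_ov = 0.295 V, the device is in saturation.
I_D = ½ k_n V_ov² (1 + λ V_DS) = 0.5 × 1.38 × 0.295² × (1 + 0.05 × 3) = 0.0689 mA.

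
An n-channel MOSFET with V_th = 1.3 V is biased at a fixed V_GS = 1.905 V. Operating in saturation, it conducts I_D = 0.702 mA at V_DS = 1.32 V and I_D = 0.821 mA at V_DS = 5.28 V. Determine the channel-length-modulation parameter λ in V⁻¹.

With V_GS fixed, I_D ∝ (1 + λ V_DS) in saturation, so I_D2/I_D1 = (1 + λ V_DS2)/(1 + λ V_DS1).
0.821/0.702 = 1.17 = (1 + 5.28 λ)/(1 + 1.32 λ).
Solving: λ (I_D1 V_DS2 − I_D2 V_DS1) = I_D2 − I_D1, so λ = (0.821 − 0.702) / (0.702 × 5.28 − 0.821 × 1.32) = 0.119 / 2.62 = 0.0454 V⁻¹.

λ = 0.0454 V⁻¹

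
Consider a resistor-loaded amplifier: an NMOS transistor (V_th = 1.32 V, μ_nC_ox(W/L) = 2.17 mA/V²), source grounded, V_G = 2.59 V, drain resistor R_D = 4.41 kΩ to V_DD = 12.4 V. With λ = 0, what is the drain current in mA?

V_GS = V_G = 2.59 V, so V_ov = 2.59 − 1.32 = 1.27 V.
Assume saturation: I_D = ½ k_n V_ov² = 0.5 × 2.17 × 1.27² = 1.75 mA, giving V_DS = V_DD − I_D R_D = 12.4 − 1.75 × 4.41 = 4.68 V.
V_DS = 4.68 V ≥ V_ov = 1.27 V, confirming saturation.

I_D = 1.75 mA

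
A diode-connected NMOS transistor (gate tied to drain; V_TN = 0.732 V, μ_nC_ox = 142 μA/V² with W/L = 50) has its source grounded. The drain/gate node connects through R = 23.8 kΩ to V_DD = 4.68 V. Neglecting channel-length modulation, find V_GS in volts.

V_GS = 0.942 V

With gate tied to drain, V_GS = V_DS ≥ V_GS − V_TN, so the device is in saturation.
k_n = μ_nC_ox · (W/L) = 7.1 mA/V².
KCL at the drain: ½ k_n (V_GS − V_TN)² = (V_DD − V_GS)/R.
Let x = V_GS − 0.732. Then 84.5 x² + x − 3.948 = 0, giving x = 0.21 V (positive root), so V_GS = 0.942 V.
I_D = (V_DD − V_GS)/R = (4.68 − 0.942) / 23.8 = 0.157 mA.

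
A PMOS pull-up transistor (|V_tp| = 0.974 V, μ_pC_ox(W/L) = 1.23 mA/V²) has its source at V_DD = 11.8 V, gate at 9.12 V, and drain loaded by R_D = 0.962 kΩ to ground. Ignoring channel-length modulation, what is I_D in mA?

I_D = 1.79 mA

V_SG = V_DD − V_G = 11.8 − 9.12 = 2.68 V, so V_ov = 2.68 − 0.974 = 1.71 V.
Assume saturation: I_D = ½ k_p V_ov² = 0.5 × 1.23 × 1.71² = 1.79 mA, giving V_SD = V_DD − I_D R_D = 11.8 − 1.79 × 0.962 = 10.1 V.
V_SD = 10.1 V ≥ V_ov = 1.71 V, confirming saturation.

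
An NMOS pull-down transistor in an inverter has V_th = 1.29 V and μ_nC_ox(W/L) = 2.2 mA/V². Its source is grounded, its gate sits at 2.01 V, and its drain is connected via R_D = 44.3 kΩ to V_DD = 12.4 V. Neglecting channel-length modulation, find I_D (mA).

I_D = 0.275 mA

V_GS = V_G = 2.01 V, so V_ov = 2.01 − 1.29 = 0.72 V.
Assume saturation: I_D = ½ k_n V_ov² = 0.5 × 2.2 × 0.72² = 0.57 mA, giving V_DS = V_DD − I_D R_D = 12.4 − 0.57 × 44.3 = -12.9 V.
But -12.9 V < V_ov = 0.72 V, so the device is actually in triode.
In triode I_D = k_n[V_ov V_DS − ½ V_DS²] and I_D = (V_DD − V_DS)/R_D. Equating: 48.7 V_DS² − 71.17 V_DS + 12.4 = 0, giving V_DS = 0.202 V (the root below V_ov).
I_D = (12.4 − 0.202) / 44.3 = 0.275 mA.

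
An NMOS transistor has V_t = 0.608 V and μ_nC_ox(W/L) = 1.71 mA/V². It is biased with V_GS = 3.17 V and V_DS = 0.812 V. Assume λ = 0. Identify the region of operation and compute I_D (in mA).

Triode; I_D = 2.99 mA

V_ov = V_GS − V_t = 3.17 − 0.608 = 2.56 V.
Since V_DS = 0.812 V < V_ov = 2.56 V, the device is in the triode region.
I_D = k_n [V_ov · V_DS − ½ V_DS²] = 1.71 × [2.56 × 0.812 − 0.5 × 0.812²] = 2.99 mA.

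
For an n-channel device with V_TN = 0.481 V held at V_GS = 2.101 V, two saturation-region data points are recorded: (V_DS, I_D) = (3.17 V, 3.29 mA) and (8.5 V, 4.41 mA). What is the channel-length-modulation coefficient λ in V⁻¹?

With V_GS fixed, I_D ∝ (1 + λ V_DS) in saturation, so I_D2/I_D1 = (1 + λ V_DS2)/(1 + λ V_DS1).
4.41/3.29 = 1.34 = (1 + 8.5 λ)/(1 + 3.17 λ).
Solving: λ (I_D1 V_DS2 − I_D2 V_DS1) = I_D2 − I_D1, so λ = (4.41 − 3.29) / (3.29 × 8.5 − 4.41 × 3.17) = 1.12 / 14 = 0.0801 V⁻¹.

λ = 0.0801 V⁻¹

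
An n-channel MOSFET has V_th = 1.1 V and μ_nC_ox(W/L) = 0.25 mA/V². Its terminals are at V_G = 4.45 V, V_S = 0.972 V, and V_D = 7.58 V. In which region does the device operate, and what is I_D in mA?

V_GS = V_G − V_S = 4.45 − 0.972 = 3.48 V; V_DS = V_D − V_S = 7.58 − 0.972 = 6.61 V.
V_ov = V_GS − V_th = 3.48 − 1.1 = 2.38 V.
Since V_DS = 6.61 V ≥ V_ov = 2.38 V, the device is in saturation.
I_D = ½ k_n V_ov² = 0.5 × 0.25 × 2.38² = 0.707 mA.

Saturation; I_D = 0.707 mA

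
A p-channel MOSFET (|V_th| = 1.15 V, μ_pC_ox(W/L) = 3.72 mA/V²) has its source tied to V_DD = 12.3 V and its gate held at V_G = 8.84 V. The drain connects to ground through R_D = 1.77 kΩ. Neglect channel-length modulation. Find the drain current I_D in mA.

V_SG = V_DD − V_G = 12.3 − 8.84 = 3.46 V, so V_ov = 3.46 − 1.15 = 2.31 V.
Assume saturation: I_D = ½ k_p V_ov² = 0.5 × 3.72 × 2.31² = 9.93 mA, giving V_SD = V_DD − I_D R_D = 12.3 − 9.93 × 1.77 = -5.27 V.
But -5.27 V < V_ov = 2.31 V, so the device is actually in triode.
In triode I_D = k_p[V_ov V_SD − ½ V_SD²] and I_D = (V_DD − V_SD)/R_D. Equating: 3.29 V_SD² − 16.21 V_SD + 12.3 = 0, giving V_SD = 0.937 V (the root below V_ov).
I_D = (12.3 − 0.937) / 1.77 = 6.42 mA.

I_D = 6.42 mA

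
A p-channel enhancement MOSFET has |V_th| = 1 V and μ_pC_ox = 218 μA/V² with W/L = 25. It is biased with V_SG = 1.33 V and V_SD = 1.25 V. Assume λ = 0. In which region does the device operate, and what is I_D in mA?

Saturation; I_D = 0.297 mA

k_p = μ_pC_ox · (W/L) = 5.45 mA/V².
V_ov = V_SG − |V_th| = 1.33 − 1 = 0.33 V.
Since V_SD = 1.25 V ≥ V_ov = 0.33 V, the device is in saturation.
I_D = ½ k_p V_ov² = 0.5 × 5.45 × 0.33² = 0.297 mA.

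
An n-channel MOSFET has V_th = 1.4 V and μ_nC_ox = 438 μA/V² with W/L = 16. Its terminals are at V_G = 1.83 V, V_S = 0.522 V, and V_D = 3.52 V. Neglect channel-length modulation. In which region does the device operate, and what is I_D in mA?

Cutoff; I_D = 0 mA

V_GS = V_G − V_S = 1.83 − 0.522 = 1.31 V; V_DS = V_D − V_S = 3.52 − 0.522 = 3 V.
V_GS = 1.31 V < V_th = 1.4 V, so the transistor is in cutoff.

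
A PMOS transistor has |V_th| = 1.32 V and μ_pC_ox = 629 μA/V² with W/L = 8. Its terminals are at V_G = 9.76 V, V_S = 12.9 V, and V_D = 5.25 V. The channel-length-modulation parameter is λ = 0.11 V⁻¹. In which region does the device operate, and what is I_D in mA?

Saturation; I_D = 15.3 mA

V_SG = V_S − V_G = 12.9 − 9.76 = 3.14 V; V_SD = V_S − V_D = 12.9 − 5.25 = 7.65 V.
k_p = μ_pC_ox · (W/L) = 5.032 mA/V².
V_ov = V_SG − |V_th| = 3.14 − 1.32 = 1.82 V.
Since V_SD = 7.65 V ≥ V_ov = 1.82 V, the device is in saturation.
I_D = ½ k_p V_ov² (1 + λ V_SD) = 0.5 × 5.032 × 1.82² × (1 + 0.11 × 7.65) = 15.3 mA.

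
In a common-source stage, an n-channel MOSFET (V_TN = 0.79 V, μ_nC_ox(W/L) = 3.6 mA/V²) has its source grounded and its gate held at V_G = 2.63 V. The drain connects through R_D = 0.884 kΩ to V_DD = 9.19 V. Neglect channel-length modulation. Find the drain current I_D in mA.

I_D = 6.09 mA

V_GS = V_G = 2.63 V, so V_ov = 2.63 − 0.79 = 1.84 V.
Assume saturation: I_D = ½ k_n V_ov² = 0.5 × 3.6 × 1.84² = 6.09 mA, giving V_DS = V_DD − I_D R_D = 9.19 − 6.09 × 0.884 = 3.8 V.
V_DS = 3.8 V ≥ V_ov = 1.84 V, confirming saturation.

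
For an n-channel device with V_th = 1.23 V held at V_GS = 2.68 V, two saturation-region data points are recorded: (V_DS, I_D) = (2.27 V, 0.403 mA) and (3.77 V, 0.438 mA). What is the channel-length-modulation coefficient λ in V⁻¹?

With V_GS fixed, I_D ∝ (1 + λ V_DS) in saturation, so I_D2/I_D1 = (1 + λ V_DS2)/(1 + λ V_DS1).
0.438/0.403 = 1.087 = (1 + 3.77 λ)/(1 + 2.27 λ).
Solving: λ (I_D1 V_DS2 − I_D2 V_DS1) = I_D2 − I_D1, so λ = (0.438 − 0.403) / (0.403 × 3.77 − 0.438 × 2.27) = 0.035 / 0.525 = 0.0667 V⁻¹.

λ = 0.0667 V⁻¹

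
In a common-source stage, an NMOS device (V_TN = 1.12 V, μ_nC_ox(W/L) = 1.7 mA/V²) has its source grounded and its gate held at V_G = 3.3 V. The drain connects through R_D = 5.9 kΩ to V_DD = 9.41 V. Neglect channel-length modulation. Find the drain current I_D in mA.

I_D = 1.52 mA

V_GS = V_G = 3.3 V, so V_ov = 3.3 − 1.12 = 2.18 V.
Assume saturation: I_D = ½ k_n V_ov² = 0.5 × 1.7 × 2.18² = 4.04 mA, giving V_DS = V_DD − I_D R_D = 9.41 − 4.04 × 5.9 = -14.4 V.
But -14.4 V < V_ov = 2.18 V, so the device is actually in triode.
In triode I_D = k_n[V_ov V_DS − ½ V_DS²] and I_D = (V_DD − V_DS)/R_D. Equating: 5.02 V_DS² − 22.87 V_DS + 9.41 = 0, giving V_DS = 0.457 V (the root below V_ov).
I_D = (9.41 − 0.457) / 5.9 = 1.52 mA.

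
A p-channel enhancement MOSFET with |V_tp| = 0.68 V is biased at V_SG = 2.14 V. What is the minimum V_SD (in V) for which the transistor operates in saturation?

The boundary between triode and saturation is V_SD = V_SG − |V_tp| = V_ov.
V_ov = 2.14 − 0.68 = 1.46 V.

V_SD,sat = 1.46 V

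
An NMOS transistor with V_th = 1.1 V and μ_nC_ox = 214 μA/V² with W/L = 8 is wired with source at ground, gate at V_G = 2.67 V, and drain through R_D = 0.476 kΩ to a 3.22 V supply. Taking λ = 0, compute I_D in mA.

I_D = 2.11 mA

V_GS = V_G = 2.67 V, so V_ov = 2.67 − 1.1 = 1.57 V.
k_n = μ_nC_ox · (W/L) = 1.712 mA/V².
Assume saturation: I_D = ½ k_n V_ov² = 0.5 × 1.712 × 1.57² = 2.11 mA, giving V_DS = V_DD − I_D R_D = 3.22 − 2.11 × 0.476 = 2.22 V.
V_DS = 2.22 V ≥ V_ov = 1.57 V, confirming saturation.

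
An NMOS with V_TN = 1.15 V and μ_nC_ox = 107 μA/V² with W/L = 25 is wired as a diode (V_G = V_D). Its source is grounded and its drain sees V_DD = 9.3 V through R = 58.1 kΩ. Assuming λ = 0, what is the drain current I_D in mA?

With gate tied to drain, V_GS = V_DS ≥ V_GS − V_TN, so the device is in saturation.
k_n = μ_nC_ox · (W/L) = 2.675 mA/V².
KCL at the drain: ½ k_n (V_GS − V_TN)² = (V_DD − V_GS)/R.
Let x = V_GS − 1.15. Then 77.7 x² + x − 8.15 = 0, giving x = 0.317 V (positive root), so V_GS = 1.47 V.
I_D = (V_DD − V_GS)/R = (9.3 − 1.47) / 58.1 = 0.135 mA.

I_D = 0.135 mA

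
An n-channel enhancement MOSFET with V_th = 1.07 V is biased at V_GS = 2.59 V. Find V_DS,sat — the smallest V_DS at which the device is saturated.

V_DS,sat = 1.52 V

The boundary between triode and saturation is V_DS = V_GS − V_th = V_ov.
V_ov = 2.59 − 1.07 = 1.52 V.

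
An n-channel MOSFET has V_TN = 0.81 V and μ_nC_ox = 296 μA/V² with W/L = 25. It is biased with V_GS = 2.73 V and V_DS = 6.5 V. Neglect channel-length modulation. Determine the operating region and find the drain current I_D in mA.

Saturation; I_D = 13.6 mA

k_n = μ_nC_ox · (W/L) = 7.4 mA/V².
V_ov = V_GS − V_TN = 2.73 − 0.81 = 1.92 V.
Since V_DS = 6.5 V ≥ V_ov = 1.92 V, the device is in saturation.
I_D = ½ k_n V_ov² = 0.5 × 7.4 × 1.92² = 13.6 mA.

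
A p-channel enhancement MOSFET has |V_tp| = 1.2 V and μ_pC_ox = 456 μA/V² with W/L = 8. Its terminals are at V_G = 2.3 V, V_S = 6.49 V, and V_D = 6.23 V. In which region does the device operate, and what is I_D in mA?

Triode; I_D = 2.71 mA

V_SG = V_S − V_G = 6.49 − 2.3 = 4.19 V; V_SD = V_S − V_D = 6.49 − 6.23 = 0.26 V.
k_p = μ_pC_ox · (W/L) = 3.648 mA/V².
V_ov = V_SG − |V_tp| = 4.19 − 1.2 = 2.99 V.
Since V_SD = 0.26 V < V_ov = 2.99 V, the device is in the triode region.
I_D = k_p [V_ov · V_SD − ½ V_SD²] = 3.648 × [2.99 × 0.26 − 0.5 × 0.26²] = 2.71 mA.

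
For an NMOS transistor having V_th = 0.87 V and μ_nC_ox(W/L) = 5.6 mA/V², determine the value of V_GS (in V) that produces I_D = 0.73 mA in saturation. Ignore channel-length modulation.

V_GS = 1.38 V

In saturation I_D = ½ k_n (V_GS − V_th)², so V_GS − V_th = √(2 I_D / k_n) = √(2 × 0.73 / 5.6) = 0.511 V.
V_GS = 0.87 + 0.511 = 1.38 V.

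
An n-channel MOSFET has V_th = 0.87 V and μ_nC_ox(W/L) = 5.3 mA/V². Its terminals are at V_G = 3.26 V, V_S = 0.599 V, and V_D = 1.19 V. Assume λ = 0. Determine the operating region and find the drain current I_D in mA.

Triode; I_D = 4.68 mA

V_GS = V_G − V_S = 3.26 − 0.599 = 2.66 V; V_DS = V_D − V_S = 1.19 − 0.599 = 0.591 V.
V_ov = V_GS − V_th = 2.66 − 0.87 = 1.79 V.
Since V_DS = 0.591 V < V_ov = 1.79 V, the device is in the triode region.
I_D = k_n [V_ov · V_DS − ½ V_DS²] = 5.3 × [1.79 × 0.591 − 0.5 × 0.591²] = 4.68 mA.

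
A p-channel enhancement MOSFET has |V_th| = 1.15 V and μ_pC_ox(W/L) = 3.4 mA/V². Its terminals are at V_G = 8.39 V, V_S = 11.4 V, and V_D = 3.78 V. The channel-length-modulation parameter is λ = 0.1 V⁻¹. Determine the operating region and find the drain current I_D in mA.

V_SG = V_S − V_G = 11.4 − 8.39 = 3.01 V; V_SD = V_S − V_D = 11.4 − 3.78 = 7.62 V.
V_ov = V_SG − |V_th| = 3.01 − 1.15 = 1.86 V.
Since V_SD = 7.62 V ≥ V_ov = 1.86 V, the device is in saturation.
I_D = ½ k_p V_ov² (1 + λ V_SD) = 0.5 × 3.4 × 1.86² × (1 + 0.1 × 7.62) = 10.4 mA.

Saturation; I_D = 10.4 mA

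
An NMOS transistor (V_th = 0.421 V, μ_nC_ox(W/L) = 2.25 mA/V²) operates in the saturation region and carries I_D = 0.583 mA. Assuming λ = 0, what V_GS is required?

V_GS = 1.14 V

In saturation I_D = ½ k_n (V_GS − V_th)², so V_GS − V_th = √(2 I_D / k_n) = √(2 × 0.583 / 2.25) = 0.72 V.
V_GS = 0.421 + 0.72 = 1.14 V.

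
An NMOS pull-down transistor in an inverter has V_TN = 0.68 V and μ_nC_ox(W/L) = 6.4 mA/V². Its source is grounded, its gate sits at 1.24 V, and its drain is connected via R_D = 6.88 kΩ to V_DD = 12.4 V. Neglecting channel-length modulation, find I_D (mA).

I_D = 1.00 mA

V_GS = V_G = 1.24 V, so V_ov = 1.24 − 0.68 = 0.56 V.
Assume saturation: I_D = ½ k_n V_ov² = 0.5 × 6.4 × 0.56² = 1 mA, giving V_DS = V_DD − I_D R_D = 12.4 − 1 × 6.88 = 5.5 V.
V_DS = 5.5 V ≥ V_ov = 0.56 V, confirming saturation.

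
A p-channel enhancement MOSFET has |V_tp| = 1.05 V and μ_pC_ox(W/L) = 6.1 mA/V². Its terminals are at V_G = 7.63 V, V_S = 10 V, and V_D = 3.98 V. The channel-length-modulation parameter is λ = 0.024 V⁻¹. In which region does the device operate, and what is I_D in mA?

Saturation; I_D = 6.08 mA

V_SG = V_S − V_G = 10 − 7.63 = 2.37 V; V_SD = V_S − V_D = 10 − 3.98 = 6.02 V.
V_ov = V_SG − |V_tp| = 2.37 − 1.05 = 1.32 V.
Since V_SD = 6.02 V ≥ V_ov = 1.32 V, the device is in saturation.
I_D = ½ k_p V_ov² (1 + λ V_SD) = 0.5 × 6.1 × 1.32² × (1 + 0.024 × 6.02) = 6.08 mA.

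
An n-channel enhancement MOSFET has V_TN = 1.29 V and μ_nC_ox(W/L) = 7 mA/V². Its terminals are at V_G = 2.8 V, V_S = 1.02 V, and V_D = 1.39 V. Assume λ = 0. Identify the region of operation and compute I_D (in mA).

V_GS = V_G − V_S = 2.8 − 1.02 = 1.78 V; V_DS = V_D − V_S = 1.39 − 1.02 = 0.37 V.
V_ov = V_GS − V_TN = 1.78 − 1.29 = 0.49 V.
Since V_DS = 0.37 V < V_ov = 0.49 V, the device is in the triode region.
I_D = k_n [V_ov · V_DS − ½ V_DS²] = 7 × [0.49 × 0.37 − 0.5 × 0.37²] = 0.79 mA.

Triode; I_D = 0.790 mA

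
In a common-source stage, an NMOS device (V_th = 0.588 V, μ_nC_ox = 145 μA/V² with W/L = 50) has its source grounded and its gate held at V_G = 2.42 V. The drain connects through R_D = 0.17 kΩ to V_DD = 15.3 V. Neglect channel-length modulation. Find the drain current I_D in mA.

V_GS = V_G = 2.42 V, so V_ov = 2.42 − 0.588 = 1.83 V.
k_n = μ_nC_ox · (W/L) = 7.25 mA/V².
Assume saturation: I_D = ½ k_n V_ov² = 0.5 × 7.25 × 1.83² = 12.2 mA, giving V_DS = V_DD − I_D R_D = 15.3 − 12.2 × 0.17 = 13.2 V.
V_DS = 13.2 V ≥ V_ov = 1.83 V, confirming saturation.

I_D = 12.2 mA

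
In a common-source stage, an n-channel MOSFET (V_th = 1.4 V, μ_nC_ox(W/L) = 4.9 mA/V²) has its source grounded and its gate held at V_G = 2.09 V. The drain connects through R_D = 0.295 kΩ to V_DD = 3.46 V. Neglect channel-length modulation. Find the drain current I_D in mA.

I_D = 1.17 mA

V_GS = V_G = 2.09 V, so V_ov = 2.09 − 1.4 = 0.69 V.
Assume saturation: I_D = ½ k_n V_ov² = 0.5 × 4.9 × 0.69² = 1.17 mA, giving V_DS = V_DD − I_D R_D = 3.46 − 1.17 × 0.295 = 3.12 V.
V_DS = 3.12 V ≥ V_ov = 0.69 V, confirming saturation.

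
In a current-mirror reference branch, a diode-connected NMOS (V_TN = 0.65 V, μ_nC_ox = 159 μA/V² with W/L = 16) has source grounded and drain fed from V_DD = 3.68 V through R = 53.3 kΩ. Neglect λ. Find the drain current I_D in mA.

With gate tied to drain, V_GS = V_DS ≥ V_GS − V_TN, so the device is in saturation.
k_n = μ_nC_ox · (W/L) = 2.544 mA/V².
KCL at the drain: ½ k_n (V_GS − V_TN)² = (V_DD − V_GS)/R.
Let x = V_GS − 0.65. Then 67.8 x² + x − 3.03 = 0, giving x = 0.204 V (positive root), so V_GS = 0.854 V.
I_D = (V_DD − V_GS)/R = (3.68 − 0.854) / 53.3 = 0.053 mA.

I_D = 0.0530 mA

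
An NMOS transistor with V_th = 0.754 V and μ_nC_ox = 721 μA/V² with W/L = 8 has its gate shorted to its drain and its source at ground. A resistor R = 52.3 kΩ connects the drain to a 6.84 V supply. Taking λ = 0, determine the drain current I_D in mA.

I_D = 0.113 mA

With gate tied to drain, V_GS = V_DS ≥ V_GS − V_th, so the device is in saturation.
k_n = μ_nC_ox · (W/L) = 5.768 mA/V².
KCL at the drain: ½ k_n (V_GS − V_th)² = (V_DD − V_GS)/R.
Let x = V_GS − 0.754. Then 151 x² + x − 6.086 = 0, giving x = 0.198 V (positive root), so V_GS = 0.952 V.
I_D = (V_DD − V_GS)/R = (6.84 − 0.952) / 52.3 = 0.113 mA.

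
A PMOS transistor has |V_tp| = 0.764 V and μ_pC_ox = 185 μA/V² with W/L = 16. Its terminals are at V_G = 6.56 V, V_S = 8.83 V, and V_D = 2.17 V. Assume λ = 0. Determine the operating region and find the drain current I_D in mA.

V_SG = V_S − V_G = 8.83 − 6.56 = 2.27 V; V_SD = V_S − V_D = 8.83 − 2.17 = 6.66 V.
k_p = μ_pC_ox · (W/L) = 2.96 mA/V².
V_ov = V_SG − |V_tp| = 2.27 − 0.764 = 1.51 V.
Since V_SD = 6.66 V ≥ V_ov = 1.51 V, the device is in saturation.
I_D = ½ k_p V_ov² = 0.5 × 2.96 × 1.51² = 3.36 mA.

Saturation; I_D = 3.36 mA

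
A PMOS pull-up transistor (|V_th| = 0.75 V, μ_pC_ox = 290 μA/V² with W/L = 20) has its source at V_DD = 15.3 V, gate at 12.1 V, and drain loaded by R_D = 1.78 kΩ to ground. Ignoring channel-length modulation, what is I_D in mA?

I_D = 8.22 mA

V_SG = V_DD − V_G = 15.3 − 12.1 = 3.2 V, so V_ov = 3.2 − 0.75 = 2.45 V.
k_p = μ_pC_ox · (W/L) = 5.8 mA/V².
Assume saturation: I_D = ½ k_p V_ov² = 0.5 × 5.8 × 2.45² = 17.4 mA, giving V_SD = V_DD − I_D R_D = 15.3 − 17.4 × 1.78 = -15.7 V.
But -15.7 V < V_ov = 2.45 V, so the device is actually in triode.
In triode I_D = k_p[V_ov V_SD − ½ V_SD²] and I_D = (V_DD − V_SD)/R_D. Equating: 5.16 V_SD² − 26.29 V_SD + 15.3 = 0, giving V_SD = 0.67 V (the root below V_ov).
I_D = (15.3 − 0.67) / 1.78 = 8.22 mA.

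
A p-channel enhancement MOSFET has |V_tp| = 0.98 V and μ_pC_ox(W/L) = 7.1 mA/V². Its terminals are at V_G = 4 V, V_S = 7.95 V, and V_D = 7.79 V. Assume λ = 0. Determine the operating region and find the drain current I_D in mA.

V_SG = V_S − V_G = 7.95 − 4 = 3.95 V; V_SD = V_S − V_D = 7.95 − 7.79 = 0.16 V.
V_ov = V_SG − |V_tp| = 3.95 − 0.98 = 2.97 V.
Since V_SD = 0.16 V < V_ov = 2.97 V, the device is in the triode region.
I_D = k_p [V_ov · V_SD − ½ V_SD²] = 7.1 × [2.97 × 0.16 − 0.5 × 0.16²] = 3.28 mA.

Triode; I_D = 3.28 mA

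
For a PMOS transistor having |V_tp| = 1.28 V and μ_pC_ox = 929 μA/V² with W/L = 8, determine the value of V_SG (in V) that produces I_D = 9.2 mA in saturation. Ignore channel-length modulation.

k_p = μ_pC_ox · (W/L) = 7.432 mA/V².
In saturation I_D = ½ k_p (V_SG − |V_tp|)², so V_SG − |V_tp| = √(2 I_D / k_p) = √(2 × 9.2 / 7.432) = 1.57 V.
V_SG = 1.28 + 1.57 = 2.85 V.

V_SG = 2.85 V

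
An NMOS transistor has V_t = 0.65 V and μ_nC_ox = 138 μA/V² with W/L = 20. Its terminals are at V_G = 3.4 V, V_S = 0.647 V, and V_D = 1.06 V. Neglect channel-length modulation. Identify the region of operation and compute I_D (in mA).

V_GS = V_G − V_S = 3.4 − 0.647 = 2.75 V; V_DS = V_D − V_S = 1.06 − 0.647 = 0.413 V.
k_n = μ_nC_ox · (W/L) = 2.76 mA/V².
V_ov = V_GS − V_t = 2.75 − 0.65 = 2.1 V.
Since V_DS = 0.413 V < V_ov = 2.1 V, the device is in the triode region.
I_D = k_n [V_ov · V_DS − ½ V_DS²] = 2.76 × [2.1 × 0.413 − 0.5 × 0.413²] = 2.16 mA.

Triode; I_D = 2.16 mA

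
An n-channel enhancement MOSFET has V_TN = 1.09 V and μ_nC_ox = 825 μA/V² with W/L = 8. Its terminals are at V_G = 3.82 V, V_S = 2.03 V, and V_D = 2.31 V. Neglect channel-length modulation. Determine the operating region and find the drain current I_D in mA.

Triode; I_D = 1.03 mA

V_GS = V_G − V_S = 3.82 − 2.03 = 1.79 V; V_DS = V_D − V_S = 2.31 − 2.03 = 0.28 V.
k_n = μ_nC_ox · (W/L) = 6.6 mA/V².
V_ov = V_GS − V_TN = 1.79 − 1.09 = 0.7 V.
Since V_DS = 0.28 V < V_ov = 0.7 V, the device is in the triode region.
I_D = k_n [V_ov · V_DS − ½ V_DS²] = 6.6 × [0.7 × 0.28 − 0.5 × 0.28²] = 1.03 mA.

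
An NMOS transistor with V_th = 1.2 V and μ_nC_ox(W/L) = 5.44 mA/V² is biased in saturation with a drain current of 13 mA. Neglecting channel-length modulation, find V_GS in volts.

V_GS = 3.39 V

In saturation I_D = ½ k_n (V_GS − V_th)², so V_GS − V_th = √(2 I_D / k_n) = √(2 × 13 / 5.44) = 2.19 V.
V_GS = 1.2 + 2.19 = 3.39 V.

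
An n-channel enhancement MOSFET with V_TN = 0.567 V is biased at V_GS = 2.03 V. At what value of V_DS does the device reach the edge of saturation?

V_DS,sat = 1.46 V

The boundary between triode and saturation is V_DS = V_GS − V_TN = V_ov.
V_ov = 2.03 − 0.567 = 1.46 V.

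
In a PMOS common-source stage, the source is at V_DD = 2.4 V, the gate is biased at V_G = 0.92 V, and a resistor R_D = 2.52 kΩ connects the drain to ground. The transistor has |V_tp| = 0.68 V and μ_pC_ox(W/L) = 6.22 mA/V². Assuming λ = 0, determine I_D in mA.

V_SG = V_DD − V_G = 2.4 − 0.92 = 1.48 V, so V_ov = 1.48 − 0.68 = 0.8 V.
Assume saturation: I_D = ½ k_p V_ov² = 0.5 × 6.22 × 0.8² = 1.99 mA, giving V_SD = V_DD − I_D R_D = 2.4 − 1.99 × 2.52 = -2.62 V.
But -2.62 V < V_ov = 0.8 V, so the device is actually in triode.
In triode I_D = k_p[V_ov V_SD − ½ V_SD²] and I_D = (V_DD − V_SD)/R_D. Equating: 7.84 V_SD² − 13.54 V_SD + 2.4 = 0, giving V_SD = 0.201 V (the root below V_ov).
I_D = (2.4 − 0.201) / 2.52 = 0.873 mA.

I_D = 0.873 mA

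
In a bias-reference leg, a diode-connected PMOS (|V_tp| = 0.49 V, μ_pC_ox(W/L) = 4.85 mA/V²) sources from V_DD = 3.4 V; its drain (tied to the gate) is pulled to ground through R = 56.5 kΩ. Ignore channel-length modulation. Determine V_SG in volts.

V_SG = 0.632 V

With gate tied to drain, V_SG = V_SD ≥ V_SG − |V_tp|, so the device is in saturation.
KCL at the drain: ½ k_p (V_SG − |V_tp|)² = (V_DD − V_SG)/R.
Let x = V_SG − 0.49. Then 137 x² + x − 2.91 = 0, giving x = 0.142 V (positive root), so V_SG = 0.632 V.
I_D = (V_DD − V_SG)/R = (3.4 − 0.632) / 56.5 = 0.049 mA.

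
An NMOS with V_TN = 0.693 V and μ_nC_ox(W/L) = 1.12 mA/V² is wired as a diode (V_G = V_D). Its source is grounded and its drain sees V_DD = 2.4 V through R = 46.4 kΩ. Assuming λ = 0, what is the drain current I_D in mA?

With gate tied to drain, V_GS = V_DS ≥ V_GS − V_TN, so the device is in saturation.
KCL at the drain: ½ k_n (V_GS − V_TN)² = (V_DD − V_GS)/R.
Let x = V_GS − 0.693. Then 26 x² + x − 1.707 = 0, giving x = 0.238 V (positive root), so V_GS = 0.931 V.
I_D = (V_DD − V_GS)/R = (2.4 − 0.931) / 46.4 = 0.0317 mA.

I_D = 0.0317 mA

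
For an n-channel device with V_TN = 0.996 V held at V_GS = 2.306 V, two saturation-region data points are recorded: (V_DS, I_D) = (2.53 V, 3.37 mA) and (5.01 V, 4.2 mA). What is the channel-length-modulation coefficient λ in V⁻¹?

With V_GS fixed, I_D ∝ (1 + λ V_DS) in saturation, so I_D2/I_D1 = (1 + λ V_DS2)/(1 + λ V_DS1).
4.2/3.37 = 1.246 = (1 + 5.01 λ)/(1 + 2.53 λ).
Solving: λ (I_D1 V_DS2 − I_D2 V_DS1) = I_D2 − I_D1, so λ = (4.2 − 3.37) / (3.37 × 5.01 − 4.2 × 2.53) = 0.83 / 6.26 = 0.133 V⁻¹.

λ = 0.133 V⁻¹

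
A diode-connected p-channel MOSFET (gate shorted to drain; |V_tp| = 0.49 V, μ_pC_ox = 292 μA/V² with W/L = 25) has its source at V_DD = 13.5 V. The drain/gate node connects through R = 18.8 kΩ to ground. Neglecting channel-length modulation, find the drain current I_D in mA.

With gate tied to drain, V_SG = V_SD ≥ V_SG − |V_tp|, so the device is in saturation.
k_p = μ_pC_ox · (W/L) = 7.3 mA/V².
KCL at the drain: ½ k_p (V_SG − |V_tp|)² = (V_DD − V_SG)/R.
Let x = V_SG − 0.49. Then 68.6 x² + x − 13.01 = 0, giving x = 0.428 V (positive root), so V_SG = 0.918 V.
I_D = (V_DD − V_SG)/R = (13.5 − 0.918) / 18.8 = 0.669 mA.

I_D = 0.669 mA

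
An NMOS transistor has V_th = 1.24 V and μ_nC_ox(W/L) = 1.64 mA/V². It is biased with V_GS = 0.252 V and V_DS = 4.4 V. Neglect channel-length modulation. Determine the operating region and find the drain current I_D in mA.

V_GS = 0.252 V < V_th = 1.24 V, so the transistor is in cutoff.

Cutoff; I_D = 0 mA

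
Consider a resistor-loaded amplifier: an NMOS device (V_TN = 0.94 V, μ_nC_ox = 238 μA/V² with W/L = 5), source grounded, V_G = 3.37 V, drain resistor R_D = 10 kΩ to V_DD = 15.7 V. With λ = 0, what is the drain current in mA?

V_GS = V_G = 3.37 V, so V_ov = 3.37 − 0.94 = 2.43 V.
k_n = μ_nC_ox · (W/L) = 1.19 mA/V².
Assume saturation: I_D = ½ k_n V_ov² = 0.5 × 1.19 × 2.43² = 3.51 mA, giving V_DS = V_DD − I_D R_D = 15.7 − 3.51 × 10 = -19.4 V.
But -19.4 V < V_ov = 2.43 V, so the device is actually in triode.
In triode I_D = k_n[V_ov V_DS − ½ V_DS²] and I_D = (V_DD − V_DS)/R_D. Equating: 5.95 V_DS² − 29.92 V_DS + 15.7 = 0, giving V_DS = 0.595 V (the root below V_ov).
I_D = (15.7 − 0.595) / 10 = 1.51 mA.

I_D = 1.51 mA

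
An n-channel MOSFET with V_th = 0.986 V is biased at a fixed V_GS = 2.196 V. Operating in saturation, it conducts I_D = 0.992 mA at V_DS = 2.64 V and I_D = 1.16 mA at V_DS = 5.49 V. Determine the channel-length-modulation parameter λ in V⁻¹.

With V_GS fixed, I_D ∝ (1 + λ V_DS) in saturation, so I_D2/I_D1 = (1 + λ V_DS2)/(1 + λ V_DS1).
1.16/0.992 = 1.169 = (1 + 5.49 λ)/(1 + 2.64 λ).
Solving: λ (I_D1 V_DS2 − I_D2 V_DS1) = I_D2 − I_D1, so λ = (1.16 − 0.992) / (0.992 × 5.49 − 1.16 × 2.64) = 0.168 / 2.38 = 0.0705 V⁻¹.

λ = 0.0705 V⁻¹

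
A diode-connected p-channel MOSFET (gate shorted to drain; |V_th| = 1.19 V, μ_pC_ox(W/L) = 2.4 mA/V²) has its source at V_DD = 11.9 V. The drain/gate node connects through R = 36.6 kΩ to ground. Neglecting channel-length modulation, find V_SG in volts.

With gate tied to drain, V_SG = V_SD ≥ V_SG − |V_th|, so the device is in saturation.
KCL at the drain: ½ k_p (V_SG − |V_th|)² = (V_DD − V_SG)/R.
Let x = V_SG − 1.19. Then 43.9 x² + x − 10.71 = 0, giving x = 0.483 V (positive root), so V_SG = 1.67 V.
I_D = (V_DD − V_SG)/R = (11.9 − 1.67) / 36.6 = 0.279 mA.

V_SG = 1.67 V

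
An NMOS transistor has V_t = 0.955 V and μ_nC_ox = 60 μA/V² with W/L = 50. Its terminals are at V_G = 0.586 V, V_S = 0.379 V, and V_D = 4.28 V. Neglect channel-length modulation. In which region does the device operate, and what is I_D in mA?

V_GS = V_G − V_S = 0.586 − 0.379 = 0.207 V; V_DS = V_D − V_S = 4.28 − 0.379 = 3.9 V.
V_GS = 0.207 V < V_t = 0.955 V, so the transistor is in cutoff.

Cutoff; I_D = 0 mA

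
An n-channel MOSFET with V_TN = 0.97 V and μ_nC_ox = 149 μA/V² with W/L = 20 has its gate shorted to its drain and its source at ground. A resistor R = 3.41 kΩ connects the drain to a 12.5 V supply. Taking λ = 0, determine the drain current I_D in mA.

With gate tied to drain, V_GS = V_DS ≥ V_GS − V_TN, so the device is in saturation.
k_n = μ_nC_ox · (W/L) = 2.98 mA/V².
KCL at the drain: ½ k_n (V_GS − V_TN)² = (V_DD − V_GS)/R.
Let x = V_GS − 0.97. Then 5.08 x² + x − 11.53 = 0, giving x = 1.41 V (positive root), so V_GS = 2.38 V.
I_D = (V_DD − V_GS)/R = (12.5 − 2.38) / 3.41 = 2.97 mA.

I_D = 2.97 mA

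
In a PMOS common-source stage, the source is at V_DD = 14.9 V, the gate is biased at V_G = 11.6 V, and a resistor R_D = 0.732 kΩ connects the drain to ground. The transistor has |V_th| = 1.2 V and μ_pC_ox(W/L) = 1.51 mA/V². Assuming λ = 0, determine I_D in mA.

I_D = 3.33 mA

V_SG = V_DD − V_G = 14.9 − 11.6 = 3.3 V, so V_ov = 3.3 − 1.2 = 2.1 V.
Assume saturation: I_D = ½ k_p V_ov² = 0.5 × 1.51 × 2.1² = 3.33 mA, giving V_SD = V_DD − I_D R_D = 14.9 − 3.33 × 0.732 = 12.5 V.
V_SD = 12.5 V ≥ V_ov = 2.1 V, confirming saturation.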